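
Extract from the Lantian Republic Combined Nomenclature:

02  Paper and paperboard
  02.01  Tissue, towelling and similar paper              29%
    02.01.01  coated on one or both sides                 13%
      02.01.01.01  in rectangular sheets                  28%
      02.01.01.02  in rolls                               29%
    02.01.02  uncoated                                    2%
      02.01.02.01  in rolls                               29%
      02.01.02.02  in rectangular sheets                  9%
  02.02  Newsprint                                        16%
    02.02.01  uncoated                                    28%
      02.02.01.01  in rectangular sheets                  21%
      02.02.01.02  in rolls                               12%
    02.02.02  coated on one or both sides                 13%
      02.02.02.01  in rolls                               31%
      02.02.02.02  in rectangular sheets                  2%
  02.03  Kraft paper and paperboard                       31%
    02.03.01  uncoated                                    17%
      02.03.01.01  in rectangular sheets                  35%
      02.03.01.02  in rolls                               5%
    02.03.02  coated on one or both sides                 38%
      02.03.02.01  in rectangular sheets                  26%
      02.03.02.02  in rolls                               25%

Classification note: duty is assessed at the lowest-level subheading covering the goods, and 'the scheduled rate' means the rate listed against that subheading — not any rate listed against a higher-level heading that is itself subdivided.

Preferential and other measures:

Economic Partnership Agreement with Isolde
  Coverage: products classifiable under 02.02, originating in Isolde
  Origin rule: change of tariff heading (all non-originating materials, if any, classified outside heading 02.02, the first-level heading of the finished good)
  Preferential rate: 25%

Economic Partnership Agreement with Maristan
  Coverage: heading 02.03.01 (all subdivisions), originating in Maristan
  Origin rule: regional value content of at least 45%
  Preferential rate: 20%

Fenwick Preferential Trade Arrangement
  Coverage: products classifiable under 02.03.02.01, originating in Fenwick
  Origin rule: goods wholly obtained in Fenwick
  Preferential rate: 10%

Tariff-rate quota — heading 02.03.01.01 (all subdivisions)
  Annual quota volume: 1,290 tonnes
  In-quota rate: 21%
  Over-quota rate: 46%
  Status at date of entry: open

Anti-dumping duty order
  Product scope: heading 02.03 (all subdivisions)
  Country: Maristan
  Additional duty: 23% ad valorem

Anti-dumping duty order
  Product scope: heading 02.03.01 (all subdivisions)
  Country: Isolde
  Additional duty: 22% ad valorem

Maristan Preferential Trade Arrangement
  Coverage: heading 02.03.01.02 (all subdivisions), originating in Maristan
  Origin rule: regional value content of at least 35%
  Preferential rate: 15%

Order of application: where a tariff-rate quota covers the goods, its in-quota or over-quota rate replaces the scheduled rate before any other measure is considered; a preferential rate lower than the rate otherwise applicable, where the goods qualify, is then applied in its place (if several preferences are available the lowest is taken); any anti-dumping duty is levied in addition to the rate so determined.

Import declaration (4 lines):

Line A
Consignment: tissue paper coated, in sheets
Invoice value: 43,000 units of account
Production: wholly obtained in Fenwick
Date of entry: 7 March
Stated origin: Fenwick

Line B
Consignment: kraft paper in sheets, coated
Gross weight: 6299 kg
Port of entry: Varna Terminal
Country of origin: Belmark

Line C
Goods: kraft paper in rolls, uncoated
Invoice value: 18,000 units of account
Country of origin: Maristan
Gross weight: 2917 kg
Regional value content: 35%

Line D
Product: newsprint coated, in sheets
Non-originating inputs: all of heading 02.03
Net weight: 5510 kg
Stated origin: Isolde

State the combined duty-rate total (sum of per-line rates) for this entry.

Line A: tissue paper → 02.01; coated → 02.01.01; in sheets → 02.01.01.01. Scheduled 28%. Fenwick agreement on 02.03.02.01: 02.01.01.01 not covered. → 28%.
Line B: kraft paper → 02.03; coated → 02.03.02; in sheets → 02.03.02.01. Scheduled 26%. No special measure applies. → 26%.
Line C: kraft paper → 02.03; uncoated → 02.03.01; in rolls → 02.03.01.02. Scheduled 5%. Maristan agreement on 02.03.01: RVC < 45%; Maristan agreement on 02.03.01.02: RVC ≥ 35% → 15% available; preference 15% not lower than 5% → no reduction; anti-dumping (Maristan, 02.03): +23%; total 5% + 23% = 28%. → 28%.
Line D: newsprint → 02.02; coated → 02.02.02; in sheets → 02.02.02.02. Scheduled 2%. Isolde agreement on 02.02: CTH met → 25% available; preference 25% not lower than 2% → no reduction. → 2%.
Sum: 28% + 26% + 28% + 2% = 84%.

84%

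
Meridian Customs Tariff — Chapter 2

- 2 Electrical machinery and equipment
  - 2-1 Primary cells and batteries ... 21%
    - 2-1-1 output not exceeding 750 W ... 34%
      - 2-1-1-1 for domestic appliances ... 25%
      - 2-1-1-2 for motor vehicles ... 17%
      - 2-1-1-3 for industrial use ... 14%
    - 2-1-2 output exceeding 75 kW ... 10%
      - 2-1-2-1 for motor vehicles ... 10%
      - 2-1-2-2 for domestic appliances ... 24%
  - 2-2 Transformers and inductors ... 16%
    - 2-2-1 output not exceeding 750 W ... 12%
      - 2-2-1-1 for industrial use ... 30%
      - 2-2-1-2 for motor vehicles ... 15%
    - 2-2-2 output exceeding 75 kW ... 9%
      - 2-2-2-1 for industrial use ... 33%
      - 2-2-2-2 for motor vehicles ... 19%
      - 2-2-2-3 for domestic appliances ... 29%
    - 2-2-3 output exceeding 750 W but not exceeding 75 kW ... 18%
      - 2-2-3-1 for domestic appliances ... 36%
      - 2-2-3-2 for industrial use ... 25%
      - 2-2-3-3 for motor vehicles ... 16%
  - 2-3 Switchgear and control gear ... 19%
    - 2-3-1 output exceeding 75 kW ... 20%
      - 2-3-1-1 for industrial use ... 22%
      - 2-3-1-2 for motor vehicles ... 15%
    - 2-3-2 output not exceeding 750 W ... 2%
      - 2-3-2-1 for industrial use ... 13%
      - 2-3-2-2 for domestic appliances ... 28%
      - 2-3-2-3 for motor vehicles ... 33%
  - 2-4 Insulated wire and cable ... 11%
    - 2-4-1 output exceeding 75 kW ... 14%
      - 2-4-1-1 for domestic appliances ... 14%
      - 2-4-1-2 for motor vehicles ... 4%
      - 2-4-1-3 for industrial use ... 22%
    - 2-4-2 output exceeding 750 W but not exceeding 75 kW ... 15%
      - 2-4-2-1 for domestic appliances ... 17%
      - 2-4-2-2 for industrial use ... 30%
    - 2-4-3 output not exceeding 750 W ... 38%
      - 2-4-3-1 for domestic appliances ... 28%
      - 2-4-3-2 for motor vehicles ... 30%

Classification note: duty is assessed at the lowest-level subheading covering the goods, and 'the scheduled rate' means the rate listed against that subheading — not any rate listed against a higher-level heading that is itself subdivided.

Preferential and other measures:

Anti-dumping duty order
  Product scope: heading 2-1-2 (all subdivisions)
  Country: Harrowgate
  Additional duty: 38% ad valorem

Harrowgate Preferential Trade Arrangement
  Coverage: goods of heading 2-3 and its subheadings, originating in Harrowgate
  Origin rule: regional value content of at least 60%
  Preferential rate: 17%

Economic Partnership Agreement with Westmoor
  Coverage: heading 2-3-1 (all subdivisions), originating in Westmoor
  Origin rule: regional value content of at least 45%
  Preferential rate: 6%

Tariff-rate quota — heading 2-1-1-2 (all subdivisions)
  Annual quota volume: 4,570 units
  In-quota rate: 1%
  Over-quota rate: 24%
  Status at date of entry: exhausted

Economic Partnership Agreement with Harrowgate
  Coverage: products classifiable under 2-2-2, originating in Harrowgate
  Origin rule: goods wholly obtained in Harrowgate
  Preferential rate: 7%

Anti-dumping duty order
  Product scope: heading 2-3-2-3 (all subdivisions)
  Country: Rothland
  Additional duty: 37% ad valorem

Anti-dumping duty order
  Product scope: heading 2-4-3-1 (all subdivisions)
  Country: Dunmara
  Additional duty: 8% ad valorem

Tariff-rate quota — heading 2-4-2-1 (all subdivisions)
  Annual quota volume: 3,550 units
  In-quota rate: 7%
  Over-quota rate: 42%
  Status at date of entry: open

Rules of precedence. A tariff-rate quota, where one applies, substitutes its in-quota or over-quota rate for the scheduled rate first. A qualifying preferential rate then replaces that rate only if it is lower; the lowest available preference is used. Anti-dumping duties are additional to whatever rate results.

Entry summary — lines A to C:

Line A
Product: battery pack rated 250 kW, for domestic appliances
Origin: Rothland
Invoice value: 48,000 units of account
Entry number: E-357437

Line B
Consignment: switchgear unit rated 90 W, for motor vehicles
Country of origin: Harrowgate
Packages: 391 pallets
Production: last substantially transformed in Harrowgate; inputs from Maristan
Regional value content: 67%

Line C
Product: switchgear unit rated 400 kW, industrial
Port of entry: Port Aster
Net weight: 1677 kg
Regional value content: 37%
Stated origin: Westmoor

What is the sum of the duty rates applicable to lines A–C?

Line A: battery pack → 2-1; rated 250 kW → 2-1-2; for domestic appliances → 2-1-2-2. Scheduled 24%. No special measure applies. → 24%.
Line B: switchgear unit → 2-3; rated 90 W → 2-3-2; for motor vehicles → 2-3-2-3. Scheduled 33%. Harrowgate agreement on 2-3: RVC ≥ 60% → 17% available; Harrowgate agreement on 2-2-2: 2-3-2-3 not covered; preferential 17%. → 17%.
Line C: switchgear unit → 2-3; rated 400 kW → 2-3-1; industrial → 2-3-1-1. Scheduled 22%. Westmoor agreement on 2-3-1: RVC < 45%. → 22%.
Sum: 24% + 17% + 22% = 63%.

63%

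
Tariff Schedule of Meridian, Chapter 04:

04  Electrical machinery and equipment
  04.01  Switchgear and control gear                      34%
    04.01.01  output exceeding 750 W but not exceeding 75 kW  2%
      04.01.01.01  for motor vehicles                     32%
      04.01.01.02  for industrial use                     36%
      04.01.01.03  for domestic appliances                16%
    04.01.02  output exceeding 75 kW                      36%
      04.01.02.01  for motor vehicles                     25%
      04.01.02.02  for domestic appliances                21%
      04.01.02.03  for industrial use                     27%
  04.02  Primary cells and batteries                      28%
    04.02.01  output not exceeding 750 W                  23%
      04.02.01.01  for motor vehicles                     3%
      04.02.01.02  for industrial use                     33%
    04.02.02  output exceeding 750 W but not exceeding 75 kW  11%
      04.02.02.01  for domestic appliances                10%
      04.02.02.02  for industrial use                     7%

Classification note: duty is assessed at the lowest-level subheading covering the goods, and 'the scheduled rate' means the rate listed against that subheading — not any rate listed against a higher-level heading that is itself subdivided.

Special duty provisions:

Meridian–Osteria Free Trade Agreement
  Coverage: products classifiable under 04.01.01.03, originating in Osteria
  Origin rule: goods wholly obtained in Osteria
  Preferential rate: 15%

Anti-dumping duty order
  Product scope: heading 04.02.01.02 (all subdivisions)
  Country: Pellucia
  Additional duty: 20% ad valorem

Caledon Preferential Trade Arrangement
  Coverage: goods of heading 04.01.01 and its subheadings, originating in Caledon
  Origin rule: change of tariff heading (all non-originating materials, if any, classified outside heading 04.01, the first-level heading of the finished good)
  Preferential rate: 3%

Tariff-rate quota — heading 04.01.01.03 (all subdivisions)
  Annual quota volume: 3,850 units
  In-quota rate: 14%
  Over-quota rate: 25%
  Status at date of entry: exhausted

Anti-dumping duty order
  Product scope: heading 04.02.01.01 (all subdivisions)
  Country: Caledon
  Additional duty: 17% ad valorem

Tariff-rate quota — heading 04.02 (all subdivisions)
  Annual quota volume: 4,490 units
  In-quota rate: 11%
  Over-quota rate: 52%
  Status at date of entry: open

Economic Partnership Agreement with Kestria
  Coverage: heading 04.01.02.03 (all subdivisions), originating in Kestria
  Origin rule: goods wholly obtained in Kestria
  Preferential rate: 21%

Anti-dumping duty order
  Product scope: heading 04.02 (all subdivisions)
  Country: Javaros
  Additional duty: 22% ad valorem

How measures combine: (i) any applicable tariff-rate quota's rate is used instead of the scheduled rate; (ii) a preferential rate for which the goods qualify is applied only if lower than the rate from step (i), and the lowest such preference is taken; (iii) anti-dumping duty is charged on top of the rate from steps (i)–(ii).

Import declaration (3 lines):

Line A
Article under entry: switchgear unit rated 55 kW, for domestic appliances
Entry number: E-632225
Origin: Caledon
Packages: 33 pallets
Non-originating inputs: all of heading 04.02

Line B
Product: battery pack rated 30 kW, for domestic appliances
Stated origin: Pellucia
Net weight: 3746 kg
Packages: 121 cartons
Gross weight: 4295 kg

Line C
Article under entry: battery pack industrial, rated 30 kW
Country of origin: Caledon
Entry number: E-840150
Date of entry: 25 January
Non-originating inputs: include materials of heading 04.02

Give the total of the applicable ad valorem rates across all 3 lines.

Line A: switchgear unit → 04.01; rated 55 kW → 04.01.01; for domestic appliances → 04.01.01.03. Scheduled 16%. quota on 04.01.01.03 exhausted → over-quota 25%; Caledon agreement on 04.01.01: CTH met → 3% available; preferential 3%. → 3%.
Line B: battery pack → 04.02; rated 30 kW → 04.02.02; for domestic appliances → 04.02.02.01. Scheduled 10%. quota on 04.02 open → in-quota 11%. → 11%.
Line C: battery pack → 04.02; rated 30 kW → 04.02.02; industrial → 04.02.02.02. Scheduled 7%. quota on 04.02 open → in-quota 11%; Caledon agreement on 04.01.01: 04.02.02.02 not covered. → 11%.
Sum: 3% + 11% + 11% = 25%.

25%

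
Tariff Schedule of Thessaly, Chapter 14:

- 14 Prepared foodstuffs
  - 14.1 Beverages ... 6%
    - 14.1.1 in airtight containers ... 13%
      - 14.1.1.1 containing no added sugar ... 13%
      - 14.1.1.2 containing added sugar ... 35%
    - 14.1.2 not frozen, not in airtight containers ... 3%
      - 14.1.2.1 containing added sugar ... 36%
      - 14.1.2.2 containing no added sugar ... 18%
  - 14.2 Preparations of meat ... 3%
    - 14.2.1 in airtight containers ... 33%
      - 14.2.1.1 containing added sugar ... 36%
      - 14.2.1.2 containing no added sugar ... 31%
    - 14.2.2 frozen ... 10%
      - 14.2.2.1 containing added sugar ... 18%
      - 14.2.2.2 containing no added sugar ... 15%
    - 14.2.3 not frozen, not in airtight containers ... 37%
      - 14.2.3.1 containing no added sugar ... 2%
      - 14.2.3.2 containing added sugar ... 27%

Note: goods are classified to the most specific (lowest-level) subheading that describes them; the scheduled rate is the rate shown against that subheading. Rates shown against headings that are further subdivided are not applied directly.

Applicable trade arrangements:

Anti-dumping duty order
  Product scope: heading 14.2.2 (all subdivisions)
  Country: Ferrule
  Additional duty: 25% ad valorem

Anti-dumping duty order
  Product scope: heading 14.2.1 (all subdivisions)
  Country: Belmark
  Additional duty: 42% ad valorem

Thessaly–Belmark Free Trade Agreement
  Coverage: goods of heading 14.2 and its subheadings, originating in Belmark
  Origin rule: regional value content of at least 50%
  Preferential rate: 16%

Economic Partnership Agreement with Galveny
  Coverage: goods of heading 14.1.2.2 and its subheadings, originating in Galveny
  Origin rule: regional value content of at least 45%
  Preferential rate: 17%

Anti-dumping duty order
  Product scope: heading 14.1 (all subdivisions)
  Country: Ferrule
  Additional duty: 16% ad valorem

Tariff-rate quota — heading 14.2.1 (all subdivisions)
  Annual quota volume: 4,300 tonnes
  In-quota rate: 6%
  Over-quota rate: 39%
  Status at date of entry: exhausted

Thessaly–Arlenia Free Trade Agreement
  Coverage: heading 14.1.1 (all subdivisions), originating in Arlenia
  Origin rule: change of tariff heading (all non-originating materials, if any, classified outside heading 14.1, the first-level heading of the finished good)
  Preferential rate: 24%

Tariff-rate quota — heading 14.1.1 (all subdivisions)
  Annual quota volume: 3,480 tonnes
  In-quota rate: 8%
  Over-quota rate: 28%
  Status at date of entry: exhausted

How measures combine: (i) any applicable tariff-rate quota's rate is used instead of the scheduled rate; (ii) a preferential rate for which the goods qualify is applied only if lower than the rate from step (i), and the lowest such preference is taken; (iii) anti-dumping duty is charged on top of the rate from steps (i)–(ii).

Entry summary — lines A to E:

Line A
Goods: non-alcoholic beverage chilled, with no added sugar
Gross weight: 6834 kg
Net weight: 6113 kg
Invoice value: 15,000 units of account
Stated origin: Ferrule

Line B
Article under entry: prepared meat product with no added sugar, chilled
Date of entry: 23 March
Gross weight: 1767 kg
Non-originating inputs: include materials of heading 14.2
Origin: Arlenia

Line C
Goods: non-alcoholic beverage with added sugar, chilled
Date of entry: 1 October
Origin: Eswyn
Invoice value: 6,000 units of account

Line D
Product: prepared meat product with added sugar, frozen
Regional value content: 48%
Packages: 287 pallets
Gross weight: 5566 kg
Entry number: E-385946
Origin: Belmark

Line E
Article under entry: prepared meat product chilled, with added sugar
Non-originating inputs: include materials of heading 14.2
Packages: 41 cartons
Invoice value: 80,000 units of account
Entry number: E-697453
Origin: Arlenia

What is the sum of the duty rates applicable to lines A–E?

117%

Line A: non-alcoholic beverage → 14.1; chilled → 14.1.2; with no added sugar → 14.1.2.2. Scheduled 18%. anti-dumping (Ferrule, 14.1): +16%; total 18% + 16% = 34%. → 34%.
Line B: prepared meat product → 14.2; chilled → 14.2.3; with no added sugar → 14.2.3.1. Scheduled 2%. Arlenia agreement on 14.1.1: 14.2.3.1 not covered. → 2%.
Line C: non-alcoholic beverage → 14.1; chilled → 14.1.2; with added sugar → 14.1.2.1. Scheduled 36%. No special measure applies. → 36%.
Line D: prepared meat product → 14.2; frozen → 14.2.2; with added sugar → 14.2.2.1. Scheduled 18%. Belmark agreement on 14.2: RVC < 50%. → 18%.
Line E: prepared meat product → 14.2; chilled → 14.2.3; with added sugar → 14.2.3.2. Scheduled 27%. Arlenia agreement on 14.1.1: 14.2.3.2 not covered. → 27%.
Sum: 34% + 2% + 36% + 18% + 27% = 117%.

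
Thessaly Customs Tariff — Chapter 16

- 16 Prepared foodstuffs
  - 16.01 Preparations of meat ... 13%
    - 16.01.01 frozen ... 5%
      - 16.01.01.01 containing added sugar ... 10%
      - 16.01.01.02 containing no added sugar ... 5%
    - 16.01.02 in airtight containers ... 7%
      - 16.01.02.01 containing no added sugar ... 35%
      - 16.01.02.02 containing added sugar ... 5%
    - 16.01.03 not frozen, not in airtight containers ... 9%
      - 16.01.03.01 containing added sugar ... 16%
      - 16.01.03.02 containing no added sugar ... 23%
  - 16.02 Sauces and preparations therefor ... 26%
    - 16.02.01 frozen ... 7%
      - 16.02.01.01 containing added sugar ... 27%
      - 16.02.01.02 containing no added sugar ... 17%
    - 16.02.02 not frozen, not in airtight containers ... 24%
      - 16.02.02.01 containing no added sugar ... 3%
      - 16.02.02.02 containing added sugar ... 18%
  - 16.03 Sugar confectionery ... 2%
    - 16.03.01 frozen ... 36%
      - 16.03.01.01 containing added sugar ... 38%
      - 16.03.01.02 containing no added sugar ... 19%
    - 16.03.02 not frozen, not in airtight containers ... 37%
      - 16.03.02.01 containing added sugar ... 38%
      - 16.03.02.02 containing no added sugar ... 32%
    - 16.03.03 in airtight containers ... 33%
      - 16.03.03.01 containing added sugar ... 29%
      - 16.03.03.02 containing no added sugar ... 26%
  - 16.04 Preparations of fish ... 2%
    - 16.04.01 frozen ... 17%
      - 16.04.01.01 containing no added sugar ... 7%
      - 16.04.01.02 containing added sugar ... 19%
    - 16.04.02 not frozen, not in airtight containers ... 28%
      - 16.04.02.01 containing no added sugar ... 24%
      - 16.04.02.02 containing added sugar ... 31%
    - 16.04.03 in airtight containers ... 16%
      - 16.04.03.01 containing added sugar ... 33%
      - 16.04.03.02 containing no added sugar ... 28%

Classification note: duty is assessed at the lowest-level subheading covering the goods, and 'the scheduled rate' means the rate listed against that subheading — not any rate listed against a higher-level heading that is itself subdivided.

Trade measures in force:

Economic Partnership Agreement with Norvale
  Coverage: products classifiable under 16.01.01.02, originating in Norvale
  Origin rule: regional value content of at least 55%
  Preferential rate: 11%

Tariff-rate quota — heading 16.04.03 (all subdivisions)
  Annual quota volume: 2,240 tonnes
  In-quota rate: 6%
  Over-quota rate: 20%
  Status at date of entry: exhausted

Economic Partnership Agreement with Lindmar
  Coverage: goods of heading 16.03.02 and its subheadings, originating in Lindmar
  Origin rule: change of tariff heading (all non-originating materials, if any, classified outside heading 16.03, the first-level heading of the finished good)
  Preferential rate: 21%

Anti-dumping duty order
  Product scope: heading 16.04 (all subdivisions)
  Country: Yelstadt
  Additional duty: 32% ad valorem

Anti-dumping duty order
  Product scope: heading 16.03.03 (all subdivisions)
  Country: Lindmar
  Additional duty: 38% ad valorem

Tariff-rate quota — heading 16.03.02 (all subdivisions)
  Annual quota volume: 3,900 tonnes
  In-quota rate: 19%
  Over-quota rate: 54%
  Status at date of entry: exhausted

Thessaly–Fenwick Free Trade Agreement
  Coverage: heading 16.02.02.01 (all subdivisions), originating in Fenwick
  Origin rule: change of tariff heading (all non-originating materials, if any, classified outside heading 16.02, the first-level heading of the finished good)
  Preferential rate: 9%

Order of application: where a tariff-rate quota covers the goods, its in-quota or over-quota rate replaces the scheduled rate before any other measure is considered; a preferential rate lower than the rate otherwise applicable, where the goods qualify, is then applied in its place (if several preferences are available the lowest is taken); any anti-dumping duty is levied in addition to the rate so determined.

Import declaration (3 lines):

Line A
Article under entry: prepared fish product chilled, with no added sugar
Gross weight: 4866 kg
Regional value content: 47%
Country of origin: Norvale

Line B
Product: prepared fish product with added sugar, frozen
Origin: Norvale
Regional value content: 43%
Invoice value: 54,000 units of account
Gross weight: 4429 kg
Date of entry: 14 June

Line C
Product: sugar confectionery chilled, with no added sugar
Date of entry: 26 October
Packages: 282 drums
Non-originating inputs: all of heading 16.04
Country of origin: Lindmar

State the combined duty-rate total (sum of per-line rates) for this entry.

64%

Line A: prepared fish product → 16.04; chilled → 16.04.02; with no added sugar → 16.04.02.01. Scheduled 24%. Norvale agreement on 16.01.01.02: 16.04.02.01 not covered. → 24%.
Line B: prepared fish product → 16.04; frozen → 16.04.01; with added sugar → 16.04.01.02. Scheduled 19%. Norvale agreement on 16.01.01.02: 16.04.01.02 not covered. → 19%.
Line C: sugar confectionery → 16.03; chilled → 16.03.02; with no added sugar → 16.03.02.02. Scheduled 32%. quota on 16.03.02 exhausted → over-quota 54%; Lindmar agreement on 16.03.02: CTH met → 21% available; preferential 21%. → 21%.
Sum: 24% + 19% + 21% = 64%.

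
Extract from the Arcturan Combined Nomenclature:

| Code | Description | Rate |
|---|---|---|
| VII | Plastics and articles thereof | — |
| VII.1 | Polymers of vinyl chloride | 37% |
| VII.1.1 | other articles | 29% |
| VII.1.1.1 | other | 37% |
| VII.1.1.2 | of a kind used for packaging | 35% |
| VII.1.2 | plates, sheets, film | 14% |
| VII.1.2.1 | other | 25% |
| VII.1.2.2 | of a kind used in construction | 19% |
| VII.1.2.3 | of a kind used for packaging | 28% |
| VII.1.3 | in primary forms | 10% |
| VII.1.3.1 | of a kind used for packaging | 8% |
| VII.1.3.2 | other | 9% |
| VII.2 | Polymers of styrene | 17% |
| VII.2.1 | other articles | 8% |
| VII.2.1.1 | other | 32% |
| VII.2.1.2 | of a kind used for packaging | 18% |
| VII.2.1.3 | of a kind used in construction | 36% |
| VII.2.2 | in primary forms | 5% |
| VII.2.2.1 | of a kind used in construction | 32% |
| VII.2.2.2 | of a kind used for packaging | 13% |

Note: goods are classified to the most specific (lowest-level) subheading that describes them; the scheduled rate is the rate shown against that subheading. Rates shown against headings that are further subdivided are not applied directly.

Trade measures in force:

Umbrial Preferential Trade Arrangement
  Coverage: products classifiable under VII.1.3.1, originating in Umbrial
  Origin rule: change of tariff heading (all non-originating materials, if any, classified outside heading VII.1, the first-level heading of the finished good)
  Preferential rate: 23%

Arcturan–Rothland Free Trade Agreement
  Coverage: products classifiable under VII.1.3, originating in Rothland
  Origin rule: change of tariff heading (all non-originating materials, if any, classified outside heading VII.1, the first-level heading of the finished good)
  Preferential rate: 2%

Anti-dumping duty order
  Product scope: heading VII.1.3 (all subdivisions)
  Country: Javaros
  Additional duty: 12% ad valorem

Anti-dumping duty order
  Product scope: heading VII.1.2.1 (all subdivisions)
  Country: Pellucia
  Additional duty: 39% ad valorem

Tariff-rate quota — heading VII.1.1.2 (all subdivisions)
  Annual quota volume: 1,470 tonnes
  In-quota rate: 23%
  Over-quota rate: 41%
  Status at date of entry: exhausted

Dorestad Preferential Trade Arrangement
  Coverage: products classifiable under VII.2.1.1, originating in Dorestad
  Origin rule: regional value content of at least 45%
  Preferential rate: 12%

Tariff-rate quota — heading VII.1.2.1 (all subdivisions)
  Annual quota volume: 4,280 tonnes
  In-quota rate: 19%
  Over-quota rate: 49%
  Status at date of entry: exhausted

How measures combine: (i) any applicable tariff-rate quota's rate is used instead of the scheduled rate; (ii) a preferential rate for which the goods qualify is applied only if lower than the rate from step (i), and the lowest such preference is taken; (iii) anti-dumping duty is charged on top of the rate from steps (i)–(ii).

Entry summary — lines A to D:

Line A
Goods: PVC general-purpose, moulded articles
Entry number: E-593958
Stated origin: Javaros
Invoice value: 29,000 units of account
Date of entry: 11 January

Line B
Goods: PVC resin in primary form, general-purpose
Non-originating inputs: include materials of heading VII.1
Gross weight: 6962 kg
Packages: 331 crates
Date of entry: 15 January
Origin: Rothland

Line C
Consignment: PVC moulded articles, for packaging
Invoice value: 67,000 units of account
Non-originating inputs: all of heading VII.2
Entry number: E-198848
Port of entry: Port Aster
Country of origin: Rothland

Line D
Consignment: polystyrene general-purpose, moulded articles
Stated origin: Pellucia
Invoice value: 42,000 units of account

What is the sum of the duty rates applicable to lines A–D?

Line A: PVC → VII.1; moulded articles → VII.1.1; general-purpose → VII.1.1.1. Scheduled 37%. No special measure applies. → 37%.
Line B: PVC → VII.1; resin in primary form → VII.1.3; general-purpose → VII.1.3.2. Scheduled 9%. Rothland agreement on VII.1.3: CTH not met. → 9%.
Line C: PVC → VII.1; moulded articles → VII.1.1; for packaging → VII.1.1.2. Scheduled 35%. quota on VII.1.1.2 exhausted → over-quota 41%; Rothland agreement on VII.1.3: VII.1.1.2 not covered. → 41%.
Line D: polystyrene → VII.2; moulded articles → VII.2.1; general-purpose → VII.2.1.1. Scheduled 32%. No special measure applies. → 32%.
Sum: 37% + 9% + 41% + 32% = 119%.

119%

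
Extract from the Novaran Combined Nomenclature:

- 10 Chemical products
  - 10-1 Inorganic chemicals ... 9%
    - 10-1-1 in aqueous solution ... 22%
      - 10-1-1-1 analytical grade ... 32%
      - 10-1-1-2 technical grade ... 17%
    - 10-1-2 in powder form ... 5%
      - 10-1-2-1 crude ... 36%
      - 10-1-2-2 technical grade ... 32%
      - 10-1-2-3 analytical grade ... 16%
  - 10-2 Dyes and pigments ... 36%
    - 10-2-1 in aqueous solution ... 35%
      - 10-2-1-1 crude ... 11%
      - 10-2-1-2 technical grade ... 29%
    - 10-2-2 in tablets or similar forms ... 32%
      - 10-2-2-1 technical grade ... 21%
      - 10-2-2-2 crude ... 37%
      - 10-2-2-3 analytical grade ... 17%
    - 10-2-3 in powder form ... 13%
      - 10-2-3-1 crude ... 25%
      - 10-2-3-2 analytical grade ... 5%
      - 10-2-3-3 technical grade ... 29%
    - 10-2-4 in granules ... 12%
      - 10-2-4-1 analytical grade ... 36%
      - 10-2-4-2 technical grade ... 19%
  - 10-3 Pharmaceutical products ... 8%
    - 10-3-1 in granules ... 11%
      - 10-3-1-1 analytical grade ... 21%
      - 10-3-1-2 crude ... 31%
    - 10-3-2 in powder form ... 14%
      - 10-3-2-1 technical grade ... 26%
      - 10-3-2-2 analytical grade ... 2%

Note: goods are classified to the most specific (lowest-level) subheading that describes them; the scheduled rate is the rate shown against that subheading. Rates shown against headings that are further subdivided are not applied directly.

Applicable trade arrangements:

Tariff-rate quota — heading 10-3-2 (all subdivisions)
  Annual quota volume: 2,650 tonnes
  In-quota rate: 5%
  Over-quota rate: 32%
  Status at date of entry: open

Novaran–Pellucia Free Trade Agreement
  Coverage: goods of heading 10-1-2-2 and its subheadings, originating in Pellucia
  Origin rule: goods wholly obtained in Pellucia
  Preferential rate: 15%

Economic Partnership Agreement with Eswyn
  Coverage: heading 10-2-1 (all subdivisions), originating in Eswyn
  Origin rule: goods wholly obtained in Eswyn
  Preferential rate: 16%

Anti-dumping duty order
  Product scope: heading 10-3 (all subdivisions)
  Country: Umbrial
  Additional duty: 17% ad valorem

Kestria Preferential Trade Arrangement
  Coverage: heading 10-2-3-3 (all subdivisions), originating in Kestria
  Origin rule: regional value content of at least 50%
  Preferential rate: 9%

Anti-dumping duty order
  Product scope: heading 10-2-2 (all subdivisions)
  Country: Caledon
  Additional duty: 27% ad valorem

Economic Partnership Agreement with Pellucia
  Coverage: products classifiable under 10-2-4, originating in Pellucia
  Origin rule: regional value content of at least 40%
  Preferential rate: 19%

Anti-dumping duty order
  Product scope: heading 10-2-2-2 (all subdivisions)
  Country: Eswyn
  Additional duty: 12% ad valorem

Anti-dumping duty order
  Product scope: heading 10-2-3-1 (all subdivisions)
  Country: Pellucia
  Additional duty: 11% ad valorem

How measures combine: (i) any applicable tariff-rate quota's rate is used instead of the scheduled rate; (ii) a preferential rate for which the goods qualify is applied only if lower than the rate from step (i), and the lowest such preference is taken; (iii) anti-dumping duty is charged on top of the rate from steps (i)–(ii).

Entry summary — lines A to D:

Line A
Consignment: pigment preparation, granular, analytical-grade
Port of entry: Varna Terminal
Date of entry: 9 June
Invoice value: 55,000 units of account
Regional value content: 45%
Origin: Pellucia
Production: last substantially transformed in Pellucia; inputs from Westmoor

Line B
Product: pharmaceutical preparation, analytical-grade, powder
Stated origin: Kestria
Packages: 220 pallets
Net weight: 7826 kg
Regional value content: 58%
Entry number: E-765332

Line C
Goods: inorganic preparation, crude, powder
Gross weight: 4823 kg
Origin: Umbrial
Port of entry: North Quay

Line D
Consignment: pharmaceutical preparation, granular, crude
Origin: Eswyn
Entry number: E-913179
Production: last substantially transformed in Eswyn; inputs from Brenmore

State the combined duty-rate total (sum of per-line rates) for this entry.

91%

Line A: pigment → 10-2; granular → 10-2-4; analytical-grade → 10-2-4-1. Scheduled 36%. Pellucia agreement on 10-1-2-2: 10-2-4-1 not covered; Pellucia agreement on 10-2-4: RVC ≥ 40% → 19% available; preferential 19%. → 19%.
Line B: pharmaceutical → 10-3; powder → 10-3-2; analytical-grade → 10-3-2-2. Scheduled 2%. quota on 10-3-2 open → in-quota 5%; Kestria agreement on 10-2-3-3: 10-3-2-2 not covered. → 5%.
Line C: inorganic → 10-1; powder → 10-1-2; crude → 10-1-2-1. Scheduled 36%. No special measure applies. → 36%.
Line D: pharmaceutical → 10-3; granular → 10-3-1; crude → 10-3-1-2. Scheduled 31%. Eswyn agreement on 10-2-1: 10-3-1-2 not covered. → 31%.
Sum: 19% + 5% + 36% + 31% = 91%.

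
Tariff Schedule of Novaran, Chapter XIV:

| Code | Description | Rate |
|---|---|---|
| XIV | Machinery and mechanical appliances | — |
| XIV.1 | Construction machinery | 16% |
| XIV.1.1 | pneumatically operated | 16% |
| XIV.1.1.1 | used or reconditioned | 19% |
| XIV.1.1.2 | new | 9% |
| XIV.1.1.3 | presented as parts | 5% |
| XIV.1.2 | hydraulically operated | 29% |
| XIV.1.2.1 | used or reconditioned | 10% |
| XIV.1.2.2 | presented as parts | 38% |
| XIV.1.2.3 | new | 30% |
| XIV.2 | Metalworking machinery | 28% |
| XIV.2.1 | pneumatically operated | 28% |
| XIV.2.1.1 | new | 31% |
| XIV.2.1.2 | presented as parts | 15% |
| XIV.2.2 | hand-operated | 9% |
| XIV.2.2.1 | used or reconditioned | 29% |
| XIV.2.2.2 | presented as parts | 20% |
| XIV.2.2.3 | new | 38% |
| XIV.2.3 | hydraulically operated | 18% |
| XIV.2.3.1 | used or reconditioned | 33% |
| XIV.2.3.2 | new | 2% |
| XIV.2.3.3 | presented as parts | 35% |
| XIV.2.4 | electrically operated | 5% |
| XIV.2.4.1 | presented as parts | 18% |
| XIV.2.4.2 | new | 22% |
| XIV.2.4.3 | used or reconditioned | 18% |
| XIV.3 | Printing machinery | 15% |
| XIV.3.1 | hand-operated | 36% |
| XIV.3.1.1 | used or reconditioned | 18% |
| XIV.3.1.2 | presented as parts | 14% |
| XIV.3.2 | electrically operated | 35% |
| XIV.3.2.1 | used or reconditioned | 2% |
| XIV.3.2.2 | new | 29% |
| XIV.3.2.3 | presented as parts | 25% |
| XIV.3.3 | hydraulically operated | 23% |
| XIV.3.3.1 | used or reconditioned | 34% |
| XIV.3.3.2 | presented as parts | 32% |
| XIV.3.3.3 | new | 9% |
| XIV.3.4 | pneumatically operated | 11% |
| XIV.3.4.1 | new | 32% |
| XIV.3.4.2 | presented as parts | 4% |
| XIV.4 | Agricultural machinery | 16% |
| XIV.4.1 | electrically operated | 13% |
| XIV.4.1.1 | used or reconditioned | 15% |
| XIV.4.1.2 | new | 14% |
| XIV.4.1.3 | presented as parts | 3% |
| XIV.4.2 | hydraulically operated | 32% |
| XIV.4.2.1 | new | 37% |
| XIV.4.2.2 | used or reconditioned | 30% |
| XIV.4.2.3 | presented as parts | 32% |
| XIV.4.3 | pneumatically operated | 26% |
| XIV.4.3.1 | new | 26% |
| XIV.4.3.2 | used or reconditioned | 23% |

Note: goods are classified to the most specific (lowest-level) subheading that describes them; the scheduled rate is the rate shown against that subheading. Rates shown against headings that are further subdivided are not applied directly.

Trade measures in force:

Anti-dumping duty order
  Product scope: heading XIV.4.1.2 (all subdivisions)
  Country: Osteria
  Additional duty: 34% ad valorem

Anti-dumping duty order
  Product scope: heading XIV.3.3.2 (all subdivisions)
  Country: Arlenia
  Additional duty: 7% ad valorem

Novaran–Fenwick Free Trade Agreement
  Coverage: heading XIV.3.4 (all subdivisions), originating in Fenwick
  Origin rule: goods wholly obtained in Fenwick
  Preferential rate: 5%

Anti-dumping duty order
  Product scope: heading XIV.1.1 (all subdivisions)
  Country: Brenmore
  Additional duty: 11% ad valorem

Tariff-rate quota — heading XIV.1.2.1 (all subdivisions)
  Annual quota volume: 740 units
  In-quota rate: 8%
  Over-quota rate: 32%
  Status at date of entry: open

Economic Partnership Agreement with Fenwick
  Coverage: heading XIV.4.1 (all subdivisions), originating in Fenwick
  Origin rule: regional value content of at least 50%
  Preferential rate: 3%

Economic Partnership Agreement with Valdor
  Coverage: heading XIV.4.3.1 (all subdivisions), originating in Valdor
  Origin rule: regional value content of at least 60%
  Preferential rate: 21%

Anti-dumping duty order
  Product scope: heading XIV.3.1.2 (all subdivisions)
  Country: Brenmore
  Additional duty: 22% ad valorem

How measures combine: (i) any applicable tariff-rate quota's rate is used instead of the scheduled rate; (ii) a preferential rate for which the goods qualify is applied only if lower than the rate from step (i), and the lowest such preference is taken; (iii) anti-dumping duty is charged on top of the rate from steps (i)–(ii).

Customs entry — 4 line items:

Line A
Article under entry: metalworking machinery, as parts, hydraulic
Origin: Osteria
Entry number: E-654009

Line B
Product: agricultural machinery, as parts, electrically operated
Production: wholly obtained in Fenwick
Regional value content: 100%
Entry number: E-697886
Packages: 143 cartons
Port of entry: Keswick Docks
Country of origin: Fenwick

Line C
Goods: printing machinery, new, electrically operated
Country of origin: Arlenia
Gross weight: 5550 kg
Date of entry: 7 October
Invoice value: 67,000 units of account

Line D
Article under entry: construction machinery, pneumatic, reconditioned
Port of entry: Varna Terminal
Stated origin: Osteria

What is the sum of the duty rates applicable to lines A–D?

86%

Line A: metalworking → XIV.2; hydraulic → XIV.2.3; as parts → XIV.2.3.3. Scheduled 35%. No special measure applies. → 35%.
Line B: agricultural → XIV.4; electrically operated → XIV.4.1; as parts → XIV.4.1.3. Scheduled 3%. Fenwick agreement on XIV.3.4: XIV.4.1.3 not covered; Fenwick agreement on XIV.4.1: RVC ≥ 50% → 3% available; preference 3% not lower than 3% → no reduction. → 3%.
Line C: printing → XIV.3; electrically operated → XIV.3.2; new → XIV.3.2.2. Scheduled 29%. No special measure applies. → 29%.
Line D: construction → XIV.1; pneumatic → XIV.1.1; reconditioned → XIV.1.1.1. Scheduled 19%. No special measure applies. → 19%.
Sum: 35% + 3% + 29% + 19% = 86%.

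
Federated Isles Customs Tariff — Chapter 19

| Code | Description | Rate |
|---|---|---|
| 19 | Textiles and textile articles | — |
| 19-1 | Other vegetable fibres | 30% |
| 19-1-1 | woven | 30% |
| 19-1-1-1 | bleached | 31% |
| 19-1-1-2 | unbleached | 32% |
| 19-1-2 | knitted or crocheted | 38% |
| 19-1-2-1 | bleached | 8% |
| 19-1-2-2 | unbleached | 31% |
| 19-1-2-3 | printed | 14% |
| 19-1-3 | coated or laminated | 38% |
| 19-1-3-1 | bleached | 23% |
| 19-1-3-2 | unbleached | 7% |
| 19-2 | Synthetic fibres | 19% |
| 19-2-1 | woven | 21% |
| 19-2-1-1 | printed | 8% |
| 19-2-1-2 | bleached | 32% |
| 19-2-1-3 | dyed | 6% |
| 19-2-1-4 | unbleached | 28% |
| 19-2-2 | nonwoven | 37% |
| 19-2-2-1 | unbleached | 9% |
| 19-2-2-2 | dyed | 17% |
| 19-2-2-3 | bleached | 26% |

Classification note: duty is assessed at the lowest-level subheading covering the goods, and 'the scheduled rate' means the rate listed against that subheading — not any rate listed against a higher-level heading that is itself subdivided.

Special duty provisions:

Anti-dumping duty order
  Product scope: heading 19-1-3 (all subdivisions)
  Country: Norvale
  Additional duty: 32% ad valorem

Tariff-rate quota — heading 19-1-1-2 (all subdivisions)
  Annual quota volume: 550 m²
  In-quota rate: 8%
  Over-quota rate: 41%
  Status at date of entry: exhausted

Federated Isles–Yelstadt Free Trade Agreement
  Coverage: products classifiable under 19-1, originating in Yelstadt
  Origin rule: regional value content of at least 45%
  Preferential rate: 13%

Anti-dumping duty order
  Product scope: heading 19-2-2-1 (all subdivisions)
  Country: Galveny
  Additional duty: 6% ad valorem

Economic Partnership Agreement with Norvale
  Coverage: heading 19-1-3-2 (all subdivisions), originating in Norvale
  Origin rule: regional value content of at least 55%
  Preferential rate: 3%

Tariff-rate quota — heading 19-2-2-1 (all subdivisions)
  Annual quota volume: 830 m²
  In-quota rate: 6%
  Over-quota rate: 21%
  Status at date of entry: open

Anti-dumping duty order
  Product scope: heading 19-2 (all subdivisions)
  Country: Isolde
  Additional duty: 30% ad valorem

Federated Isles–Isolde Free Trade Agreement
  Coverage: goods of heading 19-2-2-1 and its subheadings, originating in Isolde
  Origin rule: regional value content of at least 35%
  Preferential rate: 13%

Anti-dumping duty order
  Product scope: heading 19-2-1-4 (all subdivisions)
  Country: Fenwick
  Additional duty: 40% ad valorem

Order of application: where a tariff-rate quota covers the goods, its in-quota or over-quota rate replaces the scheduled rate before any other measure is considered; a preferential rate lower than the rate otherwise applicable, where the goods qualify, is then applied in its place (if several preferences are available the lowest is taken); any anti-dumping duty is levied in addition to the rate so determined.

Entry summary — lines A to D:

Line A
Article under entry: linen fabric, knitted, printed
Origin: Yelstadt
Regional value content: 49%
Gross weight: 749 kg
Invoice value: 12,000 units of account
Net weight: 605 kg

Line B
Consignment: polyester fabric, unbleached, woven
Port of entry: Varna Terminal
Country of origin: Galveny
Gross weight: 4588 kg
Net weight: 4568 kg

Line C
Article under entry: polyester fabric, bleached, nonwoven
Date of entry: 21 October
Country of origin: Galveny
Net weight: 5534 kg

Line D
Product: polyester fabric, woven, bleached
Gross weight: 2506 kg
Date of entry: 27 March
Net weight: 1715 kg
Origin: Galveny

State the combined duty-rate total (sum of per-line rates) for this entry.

99%

Line A: linen → 19-1; knitted → 19-1-2; printed → 19-1-2-3. Scheduled 14%. Yelstadt agreement on 19-1: RVC ≥ 45% → 13% available; preferential 13%. → 13%.
Line B: polyester → 19-2; woven → 19-2-1; unbleached → 19-2-1-4. Scheduled 28%. No special measure applies. → 28%.
Line C: polyester → 19-2; nonwoven → 19-2-2; bleached → 19-2-2-3. Scheduled 26%. No special measure applies. → 26%.
Line D: polyester → 19-2; woven → 19-2-1; bleached → 19-2-1-2. Scheduled 32%. No special measure applies. → 32%.
Sum: 13% + 28% + 26% + 32% = 99%.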